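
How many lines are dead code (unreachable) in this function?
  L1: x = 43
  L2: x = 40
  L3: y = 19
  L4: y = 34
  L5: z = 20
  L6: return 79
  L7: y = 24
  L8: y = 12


Analyzing control flow:
  L1: reachable (before return)
  L2: reachable (before return)
  L3: reachable (before return)
  L4: reachable (before return)
  L5: reachable (before return)
  L6: reachable (return statement)
  L7: DEAD (after return at L6)
  L8: DEAD (after return at L6)
Return at L6, total lines = 8
Dead lines: L7 through L8
Count: 2

2


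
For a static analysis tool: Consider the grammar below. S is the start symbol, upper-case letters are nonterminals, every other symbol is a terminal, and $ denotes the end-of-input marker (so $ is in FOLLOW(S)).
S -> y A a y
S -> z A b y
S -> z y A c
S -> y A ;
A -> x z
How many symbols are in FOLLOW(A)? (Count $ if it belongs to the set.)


S is the start symbol and does not occur in any rule body, so FOLLOW(S) = {$}.
Examining every occurrence of A in a rule body:
  S -> y A a y : A is followed by terminal 'a' -> add 'a'
  S -> z A b y : A is followed by terminal 'b' -> add 'b'
  S -> z y A c : A is followed by terminal 'c' -> add 'c'
  S -> y A ; : A is followed by terminal ';' -> add ';'
  A -> x z : A does not occur in the body -> contributes nothing
FOLLOW(A) = {;, a, b, c}
Count: 4

4


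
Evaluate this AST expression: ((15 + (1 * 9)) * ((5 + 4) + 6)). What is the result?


Expression: ((15 + (1 * 9)) * ((5 + 4) + 6))
Evaluating step by step:
  1 * 9 = 9
  15 + 9 = 24
  5 + 4 = 9
  9 + 6 = 15
  24 * 15 = 360
Result: 360

360


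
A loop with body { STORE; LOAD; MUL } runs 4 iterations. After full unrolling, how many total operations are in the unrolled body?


Loop body operations: STORE, LOAD, MUL (3 ops per iteration)
Unrolling 4 iterations:
  Iteration 1: STORE, LOAD, MUL (3 ops)
  Iteration 2: STORE, LOAD, MUL (3 ops)
  Iteration 3: STORE, LOAD, MUL (3 ops)
  Iteration 4: STORE, LOAD, MUL (3 ops)
Total: 4 iterations * 3 ops/iter = 12 operations

12


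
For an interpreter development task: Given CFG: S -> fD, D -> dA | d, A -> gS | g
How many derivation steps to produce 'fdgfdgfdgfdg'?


Grammar: S -> fD, D -> dA | d, A -> gS | g
Deriving 'fdgfdgfdgfdg':
Step 1: S -> fD => fD
Step 2: D -> dA => fdA
Step 3: A -> gS => fdgS
Step 4: S -> fD => fdgfD
Step 5: D -> dA => fdgfdA
Step 6: A -> gS => fdgfdgS
Step 7: S -> fD => fdgfdgfD
Step 8: D -> dA => fdgfdgfdA
Step 9: A -> gS => fdgfdgfdgS
Step 10: S -> fD => fdgfdgfdgfD
Step 11: D -> dA => fdgfdgfdgfdA
Step 12: A -> g => fdgfdgfdgfdg
Total derivation steps: 12

12


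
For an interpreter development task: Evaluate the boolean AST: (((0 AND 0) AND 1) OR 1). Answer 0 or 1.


Step 1: Evaluate inner node
  0 AND 0 = 0
Step 2: Evaluate next node
  0 AND 1 = 0
Step 3: Evaluate root node
  0 OR 1 = 1

1


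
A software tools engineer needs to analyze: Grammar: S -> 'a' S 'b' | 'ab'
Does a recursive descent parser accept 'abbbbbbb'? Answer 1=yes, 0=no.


Grammar accepts strings of the form a^n b^n (n >= 1)
Word: 'abbbbbbb'
Counting: 1 a's and 7 b's
Check: 1 == 7? No
Mismatch: a-count != b-count
Rejected

0


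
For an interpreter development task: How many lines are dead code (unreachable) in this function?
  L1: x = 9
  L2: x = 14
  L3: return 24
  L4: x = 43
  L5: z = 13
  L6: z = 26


Analyzing control flow:
  L1: reachable (before return)
  L2: reachable (before return)
  L3: reachable (return statement)
  L4: DEAD (after return at L3)
  L5: DEAD (after return at L3)
  L6: DEAD (after return at L3)
Return at L3, total lines = 6
Dead lines: L4 through L6
Count: 3

3


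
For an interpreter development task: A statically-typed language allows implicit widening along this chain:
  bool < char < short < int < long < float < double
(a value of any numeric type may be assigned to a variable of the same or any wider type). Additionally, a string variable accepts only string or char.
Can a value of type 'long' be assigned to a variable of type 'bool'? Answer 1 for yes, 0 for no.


Target variable type: bool
Source value type: long
Numeric ranks: long=4, bool=0
Widening allowed iff rank(source) <= rank(target): 4 <= 0? No
Result: 0

0


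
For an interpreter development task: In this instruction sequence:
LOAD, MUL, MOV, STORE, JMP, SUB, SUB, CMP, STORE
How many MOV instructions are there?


Scanning instruction sequence for MOV:
  Position 1: LOAD
  Position 2: MUL
  Position 3: MOV <- MATCH
  Position 4: STORE
  Position 5: JMP
  Position 6: SUB
  Position 7: SUB
  Position 8: CMP
  Position 9: STORE
Matches at positions: [3]
Total MOV count: 1

1


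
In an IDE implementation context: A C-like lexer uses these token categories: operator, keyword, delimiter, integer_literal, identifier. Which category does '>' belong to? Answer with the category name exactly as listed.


Token: '>'
Checking categories:
  identifier: no
  integer_literal: no
  operator: YES
  keyword: no
  delimiter: no
Category: operator

operator


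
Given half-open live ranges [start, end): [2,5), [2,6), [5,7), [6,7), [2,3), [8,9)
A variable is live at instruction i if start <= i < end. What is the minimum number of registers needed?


Live ranges:
  Var0: [2, 5)
  Var1: [2, 6)
  Var2: [5, 7)
  Var3: [6, 7)
  Var4: [2, 3)
  Var5: [8, 9)
Sweep-line events (position, delta, active):
  pos=2 start -> active=1
  pos=2 start -> active=2
  pos=2 start -> active=3
  pos=3 end -> active=2
  pos=5 end -> active=1
  pos=5 start -> active=2
  pos=6 end -> active=1
  pos=6 start -> active=2
  pos=7 end -> active=1
  pos=7 end -> active=0
  pos=8 start -> active=1
  pos=9 end -> active=0
Maximum simultaneous active: 3
Minimum registers needed: 3

3


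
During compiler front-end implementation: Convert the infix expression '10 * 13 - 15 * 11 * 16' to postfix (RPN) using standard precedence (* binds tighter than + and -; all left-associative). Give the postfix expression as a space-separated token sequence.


Applying the shunting-yard algorithm:
  Operand 10 -> output
  Push '*' onto operator stack -> op-stack: [*]
  Operand 13 -> output
  See '-' (prec 1); top '*' (prec 2) >= it -> pop '*' to output
  Push '-' onto operator stack -> op-stack: [-]
  Operand 15 -> output
  Push '*' onto operator stack -> op-stack: [-, *]
  Operand 11 -> output
  See '*' (prec 2); top '*' (prec 2) >= it -> pop '*' to output
  Push '*' onto operator stack -> op-stack: [-, *]
  Operand 16 -> output
  End of input: pop '*' to output
  End of input: pop '-' to output
Postfix result: 10 13 * 15 11 * 16 * -

10 13 * 15 11 * 16 * -


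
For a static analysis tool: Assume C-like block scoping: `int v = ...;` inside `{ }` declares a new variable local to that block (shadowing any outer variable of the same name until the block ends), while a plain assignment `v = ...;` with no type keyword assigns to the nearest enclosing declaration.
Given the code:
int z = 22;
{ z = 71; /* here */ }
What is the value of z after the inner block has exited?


Analyzing scoping rules:
Outer scope: declares z = 22
Inner block: 'z = 71;' has no type keyword, so it is an assignment to the outer z (no shadowing)
The assignment changed the outer variable itself, so the new value persists after the block -> 71
Result: 71

71


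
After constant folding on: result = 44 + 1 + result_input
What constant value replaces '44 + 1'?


Identifying constant sub-expression:
  Original: result = 44 + 1 + result_input
  44 and 1 are both compile-time constants
  Evaluating: 44 + 1 = 45
  After folding: result = 45 + result_input

45


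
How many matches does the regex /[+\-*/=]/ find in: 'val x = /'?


Pattern: /[+\-*/=]/ (operators)
Input: 'val x = /'
Scanning for matches:
  Match 1: '='
  Match 2: '/'
Total matches: 2

2


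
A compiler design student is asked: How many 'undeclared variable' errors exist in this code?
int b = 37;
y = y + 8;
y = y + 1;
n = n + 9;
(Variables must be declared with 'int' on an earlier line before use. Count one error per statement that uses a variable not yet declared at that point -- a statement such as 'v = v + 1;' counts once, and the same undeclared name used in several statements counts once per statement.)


Scanning code line by line:
  Line 1: declare 'b' -> declared = ['b']
  Line 2: use 'y' -> ERROR (undeclared)
  Line 3: use 'y' -> ERROR (undeclared)
  Line 4: use 'n' -> ERROR (undeclared)
Total undeclared variable errors: 3

3


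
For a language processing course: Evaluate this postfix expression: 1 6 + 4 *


Processing tokens left to right:
Push 1, Push 6
Pop 1 and 6, compute 1 + 6 = 7, push 7
Push 4
Pop 7 and 4, compute 7 * 4 = 28, push 28
Stack result: 28

28


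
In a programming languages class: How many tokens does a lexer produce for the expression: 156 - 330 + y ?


Scanning '156 - 330 + y'
Token 1: '156' -> integer_literal
Token 2: '-' -> operator
Token 3: '330' -> integer_literal
Token 4: '+' -> operator
Token 5: 'y' -> identifier
Total tokens: 5

5


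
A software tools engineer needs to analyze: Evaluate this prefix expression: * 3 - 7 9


Parsing prefix expression: * 3 - 7 9
Step 1: Innermost operation '- 7 9'
  7 - 9 = -2
Step 2: Outer operation '* 3 [-2]'
  3 * -2 = -6

-6


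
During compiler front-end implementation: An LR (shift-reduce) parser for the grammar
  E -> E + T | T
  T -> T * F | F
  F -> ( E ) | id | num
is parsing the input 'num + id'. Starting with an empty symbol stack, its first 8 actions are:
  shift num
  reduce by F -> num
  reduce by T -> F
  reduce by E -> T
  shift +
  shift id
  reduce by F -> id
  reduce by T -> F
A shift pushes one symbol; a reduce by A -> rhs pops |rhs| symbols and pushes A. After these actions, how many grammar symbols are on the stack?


Tracking the symbol stack through each action:
  Action 1: shift 'num' : push -> stack = [num] (size 1)
  Action 2: reduce by F -> num : pop 1, push F -> stack = [F] (size 1)
  Action 3: reduce by T -> F : pop 1, push T -> stack = [T] (size 1)
  Action 4: reduce by E -> T : pop 1, push E -> stack = [E] (size 1)
  Action 5: shift '+' : push -> stack = [E, +] (size 2)
  Action 6: shift 'id' : push -> stack = [E, +, id] (size 3)
  Action 7: reduce by F -> id : pop 1, push F -> stack = [E, +, F] (size 3)
  Action 8: reduce by T -> F : pop 1, push T -> stack = [E, +, T] (size 3)
Final stack size: 3

3


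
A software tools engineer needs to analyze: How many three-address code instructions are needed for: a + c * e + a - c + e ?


Expression: a + c * e + a - c + e
Generating three-address code (respecting * over +/- precedence):
  Instruction 1: t1 = c * e
  Instruction 2: t2 = a + t1
  Instruction 3: t3 = t2 + a
  Instruction 4: t4 = t3 - c
  Instruction 5: t5 = t4 + e
Total instructions: 5

5


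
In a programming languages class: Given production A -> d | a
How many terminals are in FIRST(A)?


Production: A -> d | a
Examining each alternative for leading terminals:
  A -> d : first terminal = 'd'
  A -> a : first terminal = 'a'
FIRST(A) = {a, d}
Count: 2

2


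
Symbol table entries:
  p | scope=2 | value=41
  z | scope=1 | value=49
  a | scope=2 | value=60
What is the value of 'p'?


Searching symbol table for 'p':
  p | scope=2 | value=41 <- MATCH
  z | scope=1 | value=49
  a | scope=2 | value=60
Found 'p' at scope 2 with value 41

41


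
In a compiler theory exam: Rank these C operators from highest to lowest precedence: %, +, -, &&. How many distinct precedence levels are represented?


Looking up precedence for each operator:
  % -> precedence 6
  + -> precedence 5
  - -> precedence 5
  && -> precedence 2
Sorted highest to lowest: %, +, -, &&
Distinct precedence values: [6, 5, 2]
Number of distinct levels: 3

3


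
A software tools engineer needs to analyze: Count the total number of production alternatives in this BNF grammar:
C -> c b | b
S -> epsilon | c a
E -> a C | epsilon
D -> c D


Counting alternatives per rule:
  C: 2 alternative(s)
  S: 2 alternative(s)
  E: 2 alternative(s)
  D: 1 alternative(s)
Sum: 2 + 2 + 2 + 1 = 7

7


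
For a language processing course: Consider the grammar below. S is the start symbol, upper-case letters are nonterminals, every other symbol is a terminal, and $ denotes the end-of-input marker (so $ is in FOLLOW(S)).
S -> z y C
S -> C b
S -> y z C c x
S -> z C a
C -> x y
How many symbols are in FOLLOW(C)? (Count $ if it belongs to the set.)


S is the start symbol and does not occur in any rule body, so FOLLOW(S) = {$}.
Examining every occurrence of C in a rule body:
  S -> z y C : C is at the right end -> add FOLLOW(S) = {$}
  S -> C b : C is followed by terminal 'b' -> add 'b'
  S -> y z C c x : C is followed by terminal 'c' -> add 'c'
  S -> z C a : C is followed by terminal 'a' -> add 'a'
  C -> x y : C does not occur in the body -> contributes nothing
FOLLOW(C) = {a, b, c, $}
Count: 4

4


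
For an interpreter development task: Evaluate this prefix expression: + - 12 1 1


Parsing prefix expression: + - 12 1 1
Step 1: Innermost operation '- 12 1'
  12 - 1 = 11
Step 2: Outer operation '+ [11] 1'
  11 + 1 = 12

12


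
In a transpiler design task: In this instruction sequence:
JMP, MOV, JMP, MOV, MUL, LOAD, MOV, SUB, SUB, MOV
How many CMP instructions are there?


Scanning instruction sequence for CMP:
  Position 1: JMP
  Position 2: MOV
  Position 3: JMP
  Position 4: MOV
  Position 5: MUL
  Position 6: LOAD
  Position 7: MOV
  Position 8: SUB
  Position 9: SUB
  Position 10: MOV
Matches at positions: []
Total CMP count: 0

0


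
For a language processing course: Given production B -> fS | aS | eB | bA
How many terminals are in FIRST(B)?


Production: B -> fS | aS | eB | bA
Examining each alternative for leading terminals:
  B -> fS : first terminal = 'f'
  B -> aS : first terminal = 'a'
  B -> eB : first terminal = 'e'
  B -> bA : first terminal = 'b'
FIRST(B) = {a, b, e, f}
Count: 4

4


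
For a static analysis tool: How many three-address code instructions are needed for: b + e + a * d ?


Expression: b + e + a * d
Generating three-address code (respecting * over +/- precedence):
  Instruction 1: t1 = a * d
  Instruction 2: t2 = b + e
  Instruction 3: t3 = t2 + t1
Total instructions: 3

3


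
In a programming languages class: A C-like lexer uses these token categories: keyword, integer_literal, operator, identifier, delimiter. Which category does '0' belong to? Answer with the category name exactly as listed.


Token: '0'
Checking categories:
  identifier: no
  integer_literal: YES
  operator: no
  keyword: no
  delimiter: no
Category: integer_literal

integer_literal


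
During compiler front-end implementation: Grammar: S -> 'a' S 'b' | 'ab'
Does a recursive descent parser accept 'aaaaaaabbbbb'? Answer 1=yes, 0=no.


Grammar accepts strings of the form a^n b^n (n >= 1)
Word: 'aaaaaaabbbbb'
Counting: 7 a's and 5 b's
Check: 7 == 5? No
Mismatch: a-count != b-count
Rejected

0


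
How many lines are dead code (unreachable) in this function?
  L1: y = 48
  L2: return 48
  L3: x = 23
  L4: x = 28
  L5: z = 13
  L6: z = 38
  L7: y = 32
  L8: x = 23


Analyzing control flow:
  L1: reachable (before return)
  L2: reachable (return statement)
  L3: DEAD (after return at L2)
  L4: DEAD (after return at L2)
  L5: DEAD (after return at L2)
  L6: DEAD (after return at L2)
  L7: DEAD (after return at L2)
  L8: DEAD (after return at L2)
Return at L2, total lines = 8
Dead lines: L3 through L8
Count: 6

6


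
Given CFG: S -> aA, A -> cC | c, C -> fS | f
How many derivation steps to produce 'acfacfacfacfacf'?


Grammar: S -> aA, A -> cC | c, C -> fS | f
Deriving 'acfacfacfacfacf':
Step 1: S -> aA => aA
Step 2: A -> cC => acC
Step 3: C -> fS => acfS
Step 4: S -> aA => acfaA
Step 5: A -> cC => acfacC
Step 6: C -> fS => acfacfS
Step 7: S -> aA => acfacfaA
Step 8: A -> cC => acfacfacC
Step 9: C -> fS => acfacfacfS
Step 10: S -> aA => acfacfacfaA
Step 11: A -> cC => acfacfacfacC
Step 12: C -> fS => acfacfacfacfS
Step 13: S -> aA => acfacfacfacfaA
Step 14: A -> cC => acfacfacfacfacC
Step 15: C -> f => acfacfacfacfacf
Total derivation steps: 15

15


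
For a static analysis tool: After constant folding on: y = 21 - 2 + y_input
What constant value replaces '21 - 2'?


Identifying constant sub-expression:
  Original: y = 21 - 2 + y_input
  21 and 2 are both compile-time constants
  Evaluating: 21 - 2 = 19
  After folding: y = 19 + y_input

19


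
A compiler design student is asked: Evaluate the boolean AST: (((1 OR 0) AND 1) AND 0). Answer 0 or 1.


Step 1: Evaluate inner node
  1 OR 0 = 1
Step 2: Evaluate next node
  1 AND 1 = 1
Step 3: Evaluate root node
  1 AND 0 = 0

0


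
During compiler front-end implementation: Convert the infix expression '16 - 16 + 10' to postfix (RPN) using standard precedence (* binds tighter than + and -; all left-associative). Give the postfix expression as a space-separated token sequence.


Applying the shunting-yard algorithm:
  Operand 16 -> output
  Push '-' onto operator stack -> op-stack: [-]
  Operand 16 -> output
  See '+' (prec 1); top '-' (prec 1) >= it -> pop '-' to output
  Push '+' onto operator stack -> op-stack: [+]
  Operand 10 -> output
  End of input: pop '+' to output
Postfix result: 16 16 - 10 +

16 16 - 10 +


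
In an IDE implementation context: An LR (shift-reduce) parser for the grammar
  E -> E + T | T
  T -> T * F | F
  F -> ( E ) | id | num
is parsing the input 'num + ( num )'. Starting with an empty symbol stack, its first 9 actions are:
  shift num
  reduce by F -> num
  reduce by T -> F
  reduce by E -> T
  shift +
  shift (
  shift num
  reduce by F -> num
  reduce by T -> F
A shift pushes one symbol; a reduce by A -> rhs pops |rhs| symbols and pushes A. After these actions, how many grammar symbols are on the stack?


Tracking the symbol stack through each action:
  Action 1: shift 'num' : push -> stack = [num] (size 1)
  Action 2: reduce by F -> num : pop 1, push F -> stack = [F] (size 1)
  Action 3: reduce by T -> F : pop 1, push T -> stack = [T] (size 1)
  Action 4: reduce by E -> T : pop 1, push E -> stack = [E] (size 1)
  Action 5: shift '+' : push -> stack = [E, +] (size 2)
  Action 6: shift '(' : push -> stack = [E, +, (] (size 3)
  Action 7: shift 'num' : push -> stack = [E, +, (, num] (size 4)
  Action 8: reduce by F -> num : pop 1, push F -> stack = [E, +, (, F] (size 4)
  Action 9: reduce by T -> F : pop 1, push T -> stack = [E, +, (, T] (size 4)
Final stack size: 4

4


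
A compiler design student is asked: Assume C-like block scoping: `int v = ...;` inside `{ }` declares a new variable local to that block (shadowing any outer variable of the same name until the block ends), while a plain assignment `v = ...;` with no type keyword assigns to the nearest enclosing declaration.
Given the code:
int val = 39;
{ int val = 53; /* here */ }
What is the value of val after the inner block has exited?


Analyzing scoping rules:
Outer scope: declares val = 39
Inner block: 'int val = 53;' declares a NEW val that shadows the outer one
When the block exits the inner val goes out of scope; the outer val was never modified -> 39
Result: 39

39


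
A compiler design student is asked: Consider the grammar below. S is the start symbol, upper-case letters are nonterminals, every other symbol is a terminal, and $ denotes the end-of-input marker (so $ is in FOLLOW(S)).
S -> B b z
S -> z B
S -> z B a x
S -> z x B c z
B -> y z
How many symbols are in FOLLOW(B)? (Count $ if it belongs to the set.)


S is the start symbol and does not occur in any rule body, so FOLLOW(S) = {$}.
Examining every occurrence of B in a rule body:
  S -> B b z : B is followed by terminal 'b' -> add 'b'
  S -> z B : B is at the right end -> add FOLLOW(S) = {$}
  S -> z B a x : B is followed by terminal 'a' -> add 'a'
  S -> z x B c z : B is followed by terminal 'c' -> add 'c'
  B -> y z : B does not occur in the body -> contributes nothing
FOLLOW(B) = {a, b, c, $}
Count: 4

4


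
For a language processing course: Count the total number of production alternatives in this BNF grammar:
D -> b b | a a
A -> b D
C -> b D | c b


Counting alternatives per rule:
  D: 2 alternative(s)
  A: 1 alternative(s)
  C: 2 alternative(s)
Sum: 2 + 1 + 2 = 5

5


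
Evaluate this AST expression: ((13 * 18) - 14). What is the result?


Expression: ((13 * 18) - 14)
Evaluating step by step:
  13 * 18 = 234
  234 - 14 = 220
Result: 220

220


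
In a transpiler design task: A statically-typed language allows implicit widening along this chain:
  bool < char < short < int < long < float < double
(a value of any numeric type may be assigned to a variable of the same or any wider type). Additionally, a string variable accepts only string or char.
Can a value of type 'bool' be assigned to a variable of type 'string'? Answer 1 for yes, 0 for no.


Target variable type: string
Source value type: bool
Rule: string accepts only {string, char}
  source 'bool' in {string, char}? No
Result: 0

0


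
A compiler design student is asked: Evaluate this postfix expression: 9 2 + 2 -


Processing tokens left to right:
Push 9, Push 2
Pop 9 and 2, compute 9 + 2 = 11, push 11
Push 2
Pop 11 and 2, compute 11 - 2 = 9, push 9
Stack result: 9

9


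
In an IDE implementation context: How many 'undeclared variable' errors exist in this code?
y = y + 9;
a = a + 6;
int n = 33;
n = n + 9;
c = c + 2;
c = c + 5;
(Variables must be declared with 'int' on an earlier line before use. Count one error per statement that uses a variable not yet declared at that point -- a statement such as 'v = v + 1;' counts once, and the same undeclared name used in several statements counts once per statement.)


Scanning code line by line:
  Line 1: use 'y' -> ERROR (undeclared)
  Line 2: use 'a' -> ERROR (undeclared)
  Line 3: declare 'n' -> declared = ['n']
  Line 4: use 'n' -> OK (declared)
  Line 5: use 'c' -> ERROR (undeclared)
  Line 6: use 'c' -> ERROR (undeclared)
Total undeclared variable errors: 4

4


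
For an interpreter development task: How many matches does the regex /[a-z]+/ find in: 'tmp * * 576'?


Pattern: /[a-z]+/ (identifiers)
Input: 'tmp * * 576'
Scanning for matches:
  Match 1: 'tmp'
Total matches: 1

1


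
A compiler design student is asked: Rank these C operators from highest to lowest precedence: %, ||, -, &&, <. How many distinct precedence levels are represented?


Looking up precedence for each operator:
  % -> precedence 6
  || -> precedence 1
  - -> precedence 5
  && -> precedence 2
  < -> precedence 4
Sorted highest to lowest: %, -, <, &&, ||
Distinct precedence values: [6, 5, 4, 2, 1]
Number of distinct levels: 5

5


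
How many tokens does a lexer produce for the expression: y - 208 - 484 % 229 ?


Scanning 'y - 208 - 484 % 229'
Token 1: 'y' -> identifier
Token 2: '-' -> operator
Token 3: '208' -> integer_literal
Token 4: '-' -> operator
Token 5: '484' -> integer_literal
Token 6: '%' -> operator
Token 7: '229' -> integer_literal
Total tokens: 7

7


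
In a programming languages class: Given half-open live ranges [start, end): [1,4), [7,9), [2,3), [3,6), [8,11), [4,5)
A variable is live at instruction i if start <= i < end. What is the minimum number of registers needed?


Live ranges:
  Var0: [1, 4)
  Var1: [7, 9)
  Var2: [2, 3)
  Var3: [3, 6)
  Var4: [8, 11)
  Var5: [4, 5)
Sweep-line events (position, delta, active):
  pos=1 start -> active=1
  pos=2 start -> active=2
  pos=3 end -> active=1
  pos=3 start -> active=2
  pos=4 end -> active=1
  pos=4 start -> active=2
  pos=5 end -> active=1
  pos=6 end -> active=0
  pos=7 start -> active=1
  pos=8 start -> active=2
  pos=9 end -> active=1
  pos=11 end -> active=0
Maximum simultaneous active: 2
Minimum registers needed: 2

2


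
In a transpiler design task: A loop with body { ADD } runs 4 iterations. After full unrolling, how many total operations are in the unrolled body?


Loop body operations: ADD (1 op per iteration)
Unrolling 4 iterations:
  Iteration 1: ADD (1 ops)
  Iteration 2: ADD (1 ops)
  Iteration 3: ADD (1 ops)
  Iteration 4: ADD (1 ops)
Total: 4 iterations * 1 ops/iter = 4 operations

4


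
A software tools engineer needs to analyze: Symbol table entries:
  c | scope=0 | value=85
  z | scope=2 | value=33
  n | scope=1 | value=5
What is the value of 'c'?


Searching symbol table for 'c':
  c | scope=0 | value=85 <- MATCH
  z | scope=2 | value=33
  n | scope=1 | value=5
Found 'c' at scope 0 with value 85

85


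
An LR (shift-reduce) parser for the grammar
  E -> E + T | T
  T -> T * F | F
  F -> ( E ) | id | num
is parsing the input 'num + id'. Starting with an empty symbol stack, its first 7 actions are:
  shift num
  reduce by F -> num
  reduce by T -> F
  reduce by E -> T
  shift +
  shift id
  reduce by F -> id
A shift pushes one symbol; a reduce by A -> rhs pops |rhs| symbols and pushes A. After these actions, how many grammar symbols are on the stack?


Tracking the symbol stack through each action:
  Action 1: shift 'num' : push -> stack = [num] (size 1)
  Action 2: reduce by F -> num : pop 1, push F -> stack = [F] (size 1)
  Action 3: reduce by T -> F : pop 1, push T -> stack = [T] (size 1)
  Action 4: reduce by E -> T : pop 1, push E -> stack = [E] (size 1)
  Action 5: shift '+' : push -> stack = [E, +] (size 2)
  Action 6: shift 'id' : push -> stack = [E, +, id] (size 3)
  Action 7: reduce by F -> id : pop 1, push F -> stack = [E, +, F] (size 3)
Final stack size: 3

3


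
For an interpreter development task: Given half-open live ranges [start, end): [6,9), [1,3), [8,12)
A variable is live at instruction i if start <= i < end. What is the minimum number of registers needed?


Live ranges:
  Var0: [6, 9)
  Var1: [1, 3)
  Var2: [8, 12)
Sweep-line events (position, delta, active):
  pos=1 start -> active=1
  pos=3 end -> active=0
  pos=6 start -> active=1
  pos=8 start -> active=2
  pos=9 end -> active=1
  pos=12 end -> active=0
Maximum simultaneous active: 2
Minimum registers needed: 2

2


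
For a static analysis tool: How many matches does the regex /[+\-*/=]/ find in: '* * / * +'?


Pattern: /[+\-*/=]/ (operators)
Input: '* * / * +'
Scanning for matches:
  Match 1: '*'
  Match 2: '*'
  Match 3: '/'
  Match 4: '*'
  Match 5: '+'
Total matches: 5

5


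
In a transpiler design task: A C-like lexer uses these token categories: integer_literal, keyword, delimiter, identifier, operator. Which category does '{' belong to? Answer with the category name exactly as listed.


Token: '{'
Checking categories:
  identifier: no
  integer_literal: no
  operator: no
  keyword: no
  delimiter: YES
Category: delimiter

delimiter


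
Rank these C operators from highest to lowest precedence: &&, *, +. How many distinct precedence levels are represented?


Looking up precedence for each operator:
  && -> precedence 2
  * -> precedence 6
  + -> precedence 5
Sorted highest to lowest: *, +, &&
Distinct precedence values: [6, 5, 2]
Number of distinct levels: 3

3


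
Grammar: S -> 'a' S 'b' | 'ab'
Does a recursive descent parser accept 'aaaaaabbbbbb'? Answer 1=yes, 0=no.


Grammar accepts strings of the form a^n b^n (n >= 1)
Word: 'aaaaaabbbbbb'
Counting: 6 a's and 6 b's
Check: 6 == 6? Yes
Derivation (S -> aSb applied 5 time(s), then S -> ab): S => aSb => aaSbb => aaaSbbb => aaaaSbbbb => aaaaaSbbbbb => aaaaaabbbbbb
Accepted

1


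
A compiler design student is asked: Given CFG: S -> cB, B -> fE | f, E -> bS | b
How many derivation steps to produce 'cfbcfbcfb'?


Grammar: S -> cB, B -> fE | f, E -> bS | b
Deriving 'cfbcfbcfb':
Step 1: S -> cB => cB
Step 2: B -> fE => cfE
Step 3: E -> bS => cfbS
Step 4: S -> cB => cfbcB
Step 5: B -> fE => cfbcfE
Step 6: E -> bS => cfbcfbS
Step 7: S -> cB => cfbcfbcB
Step 8: B -> fE => cfbcfbcfE
Step 9: E -> b => cfbcfbcfb
Total derivation steps: 9

9


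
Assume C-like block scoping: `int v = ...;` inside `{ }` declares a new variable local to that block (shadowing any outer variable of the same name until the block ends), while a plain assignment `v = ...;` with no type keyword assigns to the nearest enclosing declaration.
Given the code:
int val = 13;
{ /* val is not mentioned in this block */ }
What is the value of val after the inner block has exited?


Analyzing scoping rules:
Outer scope: declares val = 13
Inner block: val is neither redeclared nor assigned -> unchanged
After the block -> 13
Result: 13

13


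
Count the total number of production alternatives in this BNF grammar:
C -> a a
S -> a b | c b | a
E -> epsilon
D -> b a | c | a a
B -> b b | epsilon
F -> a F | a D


Counting alternatives per rule:
  C: 1 alternative(s)
  S: 3 alternative(s)
  E: 1 alternative(s)
  D: 3 alternative(s)
  B: 2 alternative(s)
  F: 2 alternative(s)
Sum: 1 + 3 + 1 + 3 + 2 + 2 = 12

12


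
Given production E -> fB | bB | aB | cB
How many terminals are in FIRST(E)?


Production: E -> fB | bB | aB | cB
Examining each alternative for leading terminals:
  E -> fB : first terminal = 'f'
  E -> bB : first terminal = 'b'
  E -> aB : first terminal = 'a'
  E -> cB : first terminal = 'c'
FIRST(E) = {a, b, c, f}
Count: 4

4


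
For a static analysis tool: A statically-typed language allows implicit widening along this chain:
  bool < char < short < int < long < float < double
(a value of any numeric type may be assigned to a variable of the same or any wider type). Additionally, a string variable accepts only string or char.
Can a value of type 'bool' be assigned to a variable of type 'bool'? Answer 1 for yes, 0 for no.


Target variable type: bool
Source value type: bool
Numeric ranks: bool=0, bool=0
Widening allowed iff rank(source) <= rank(target): 0 <= 0? Yes
Result: 1

1


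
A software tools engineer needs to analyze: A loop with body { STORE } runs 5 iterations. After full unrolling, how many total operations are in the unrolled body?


Loop body operations: STORE (1 op per iteration)
Unrolling 5 iterations:
  Iteration 1: STORE (1 ops)
  Iteration 2: STORE (1 ops)
  Iteration 3: STORE (1 ops)
  Iteration 4: STORE (1 ops)
  Iteration 5: STORE (1 ops)
Total: 5 iterations * 1 ops/iter = 5 operations

5


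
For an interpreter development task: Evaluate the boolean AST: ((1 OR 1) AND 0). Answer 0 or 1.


Step 1: Evaluate inner node
  1 OR 1 = 1
Step 2: Evaluate root node
  1 AND 0 = 0

0


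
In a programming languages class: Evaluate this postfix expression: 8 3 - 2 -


Processing tokens left to right:
Push 8, Push 3
Pop 8 and 3, compute 8 - 3 = 5, push 5
Push 2
Pop 5 and 2, compute 5 - 2 = 3, push 3
Stack result: 3

3


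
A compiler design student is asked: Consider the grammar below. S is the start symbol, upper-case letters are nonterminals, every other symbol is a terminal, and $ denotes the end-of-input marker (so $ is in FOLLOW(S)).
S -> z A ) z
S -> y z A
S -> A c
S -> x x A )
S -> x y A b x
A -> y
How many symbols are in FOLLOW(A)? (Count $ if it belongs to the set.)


S is the start symbol and does not occur in any rule body, so FOLLOW(S) = {$}.
Examining every occurrence of A in a rule body:
  S -> z A ) z : A is followed by terminal ')' -> add ')'
  S -> y z A : A is at the right end -> add FOLLOW(S) = {$}
  S -> A c : A is followed by terminal 'c' -> add 'c'
  S -> x x A ) : A is followed by terminal ')' -> add ')' (already in the set)
  S -> x y A b x : A is followed by terminal 'b' -> add 'b'
  A -> y : A does not occur in the body -> contributes nothing
FOLLOW(A) = {), b, c, $}
Count: 4

4


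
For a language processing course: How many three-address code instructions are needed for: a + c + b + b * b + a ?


Expression: a + c + b + b * b + a
Generating three-address code (respecting * over +/- precedence):
  Instruction 1: t1 = b * b
  Instruction 2: t2 = a + c
  Instruction 3: t3 = t2 + b
  Instruction 4: t4 = t3 + t1
  Instruction 5: t5 = t4 + a
Total instructions: 5

5


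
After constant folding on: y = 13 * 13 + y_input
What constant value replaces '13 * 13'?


Identifying constant sub-expression:
  Original: y = 13 * 13 + y_input
  13 and 13 are both compile-time constants
  Evaluating: 13 * 13 = 169
  After folding: y = 169 + y_input

169


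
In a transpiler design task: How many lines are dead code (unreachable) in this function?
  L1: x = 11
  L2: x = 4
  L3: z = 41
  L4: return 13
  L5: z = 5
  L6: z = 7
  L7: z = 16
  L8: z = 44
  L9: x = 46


Analyzing control flow:
  L1: reachable (before return)
  L2: reachable (before return)
  L3: reachable (before return)
  L4: reachable (return statement)
  L5: DEAD (after return at L4)
  L6: DEAD (after return at L4)
  L7: DEAD (after return at L4)
  L8: DEAD (after return at L4)
  L9: DEAD (after return at L4)
Return at L4, total lines = 9
Dead lines: L5 through L9
Count: 5

5


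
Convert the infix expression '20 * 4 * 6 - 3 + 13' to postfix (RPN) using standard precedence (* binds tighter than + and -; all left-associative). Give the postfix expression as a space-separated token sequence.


Applying the shunting-yard algorithm:
  Operand 20 -> output
  Push '*' onto operator stack -> op-stack: [*]
  Operand 4 -> output
  See '*' (prec 2); top '*' (prec 2) >= it -> pop '*' to output
  Push '*' onto operator stack -> op-stack: [*]
  Operand 6 -> output
  See '-' (prec 1); top '*' (prec 2) >= it -> pop '*' to output
  Push '-' onto operator stack -> op-stack: [-]
  Operand 3 -> output
  See '+' (prec 1); top '-' (prec 1) >= it -> pop '-' to output
  Push '+' onto operator stack -> op-stack: [+]
  Operand 13 -> output
  End of input: pop '+' to output
Postfix result: 20 4 * 6 * 3 - 13 +

20 4 * 6 * 3 - 13 +


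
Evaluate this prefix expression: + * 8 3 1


Parsing prefix expression: + * 8 3 1
Step 1: Innermost operation '* 8 3'
  8 * 3 = 24
Step 2: Outer operation '+ [24] 1'
  24 + 1 = 25

25


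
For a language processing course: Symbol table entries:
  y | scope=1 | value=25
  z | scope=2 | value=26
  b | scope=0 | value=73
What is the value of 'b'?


Searching symbol table for 'b':
  y | scope=1 | value=25
  z | scope=2 | value=26
  b | scope=0 | value=73 <- MATCH
Found 'b' at scope 0 with value 73

73


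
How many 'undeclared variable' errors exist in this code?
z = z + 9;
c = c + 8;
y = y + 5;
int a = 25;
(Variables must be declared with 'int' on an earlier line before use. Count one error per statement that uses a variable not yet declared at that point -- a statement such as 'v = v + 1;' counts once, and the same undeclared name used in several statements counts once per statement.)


Scanning code line by line:
  Line 1: use 'z' -> ERROR (undeclared)
  Line 2: use 'c' -> ERROR (undeclared)
  Line 3: use 'y' -> ERROR (undeclared)
  Line 4: declare 'a' -> declared = ['a']
Total undeclared variable errors: 3

3


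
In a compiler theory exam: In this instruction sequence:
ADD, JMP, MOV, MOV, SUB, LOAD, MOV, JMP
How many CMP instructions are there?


Scanning instruction sequence for CMP:
  Position 1: ADD
  Position 2: JMP
  Position 3: MOV
  Position 4: MOV
  Position 5: SUB
  Position 6: LOAD
  Position 7: MOV
  Position 8: JMP
Matches at positions: []
Total CMP count: 0

0


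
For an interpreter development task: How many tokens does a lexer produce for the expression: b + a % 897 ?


Scanning 'b + a % 897'
Token 1: 'b' -> identifier
Token 2: '+' -> operator
Token 3: 'a' -> identifier
Token 4: '%' -> operator
Token 5: '897' -> integer_literal
Total tokens: 5

5


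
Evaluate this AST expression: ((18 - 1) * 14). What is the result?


Expression: ((18 - 1) * 14)
Evaluating step by step:
  18 - 1 = 17
  17 * 14 = 238
Result: 238

238


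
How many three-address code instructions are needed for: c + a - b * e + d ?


Expression: c + a - b * e + d
Generating three-address code (respecting * over +/- precedence):
  Instruction 1: t1 = b * e
  Instruction 2: t2 = c + a
  Instruction 3: t3 = t2 - t1
  Instruction 4: t4 = t3 + d
Total instructions: 4

4


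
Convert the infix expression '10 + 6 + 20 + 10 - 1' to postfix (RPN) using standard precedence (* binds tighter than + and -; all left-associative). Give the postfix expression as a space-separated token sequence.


Applying the shunting-yard algorithm:
  Operand 10 -> output
  Push '+' onto operator stack -> op-stack: [+]
  Operand 6 -> output
  See '+' (prec 1); top '+' (prec 1) >= it -> pop '+' to output
  Push '+' onto operator stack -> op-stack: [+]
  Operand 20 -> output
  See '+' (prec 1); top '+' (prec 1) >= it -> pop '+' to output
  Push '+' onto operator stack -> op-stack: [+]
  Operand 10 -> output
  See '-' (prec 1); top '+' (prec 1) >= it -> pop '+' to output
  Push '-' onto operator stack -> op-stack: [-]
  Operand 1 -> output
  End of input: pop '-' to output
Postfix result: 10 6 + 20 + 10 + 1 -

10 6 + 20 + 10 + 1 -


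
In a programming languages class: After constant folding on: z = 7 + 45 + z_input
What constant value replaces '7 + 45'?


Identifying constant sub-expression:
  Original: z = 7 + 45 + z_input
  7 and 45 are both compile-time constants
  Evaluating: 7 + 45 = 52
  After folding: z = 52 + z_input

52


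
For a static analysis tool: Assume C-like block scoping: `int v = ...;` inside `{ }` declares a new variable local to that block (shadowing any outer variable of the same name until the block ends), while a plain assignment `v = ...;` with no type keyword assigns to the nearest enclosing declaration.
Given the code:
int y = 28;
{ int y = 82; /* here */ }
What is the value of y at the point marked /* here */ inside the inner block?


Analyzing scoping rules:
Outer scope: declares y = 28
Inner block: 'int y = 82;' declares a NEW y that shadows the outer one
Inside the block the inner declaration is in scope -> 82
Result: 82

82


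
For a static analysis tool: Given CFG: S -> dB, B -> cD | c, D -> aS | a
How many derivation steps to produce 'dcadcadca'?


Grammar: S -> dB, B -> cD | c, D -> aS | a
Deriving 'dcadcadca':
Step 1: S -> dB => dB
Step 2: B -> cD => dcD
Step 3: D -> aS => dcaS
Step 4: S -> dB => dcadB
Step 5: B -> cD => dcadcD
Step 6: D -> aS => dcadcaS
Step 7: S -> dB => dcadcadB
Step 8: B -> cD => dcadcadcD
Step 9: D -> a => dcadcadca
Total derivation steps: 9

9


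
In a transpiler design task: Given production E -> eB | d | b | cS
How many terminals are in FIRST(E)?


Production: E -> eB | d | b | cS
Examining each alternative for leading terminals:
  E -> eB : first terminal = 'e'
  E -> d : first terminal = 'd'
  E -> b : first terminal = 'b'
  E -> cS : first terminal = 'c'
FIRST(E) = {b, c, d, e}
Count: 4

4


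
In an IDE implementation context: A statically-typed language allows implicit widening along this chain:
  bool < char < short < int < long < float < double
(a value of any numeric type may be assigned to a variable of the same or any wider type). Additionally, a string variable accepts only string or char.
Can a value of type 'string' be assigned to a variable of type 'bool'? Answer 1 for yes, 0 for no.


Target variable type: bool
Source value type: string
Rule: string cannot widen to any numeric type
Result: 0

0


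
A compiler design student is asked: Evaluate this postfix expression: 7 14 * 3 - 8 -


Processing tokens left to right:
Push 7, Push 14
Pop 7 and 14, compute 7 * 14 = 98, push 98
Push 3
Pop 98 and 3, compute 98 - 3 = 95, push 95
Push 8
Pop 95 and 8, compute 95 - 8 = 87, push 87
Stack result: 87

87


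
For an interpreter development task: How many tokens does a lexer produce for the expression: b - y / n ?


Scanning 'b - y / n'
Token 1: 'b' -> identifier
Token 2: '-' -> operator
Token 3: 'y' -> identifier
Token 4: '/' -> operator
Token 5: 'n' -> identifier
Total tokens: 5

5


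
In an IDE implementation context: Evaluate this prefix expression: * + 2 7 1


Parsing prefix expression: * + 2 7 1
Step 1: Innermost operation '+ 2 7'
  2 + 7 = 9
Step 2: Outer operation '* [9] 1'
  9 * 1 = 9

9


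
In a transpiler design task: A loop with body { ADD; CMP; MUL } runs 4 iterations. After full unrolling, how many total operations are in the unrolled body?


Loop body operations: ADD, CMP, MUL (3 ops per iteration)
Unrolling 4 iterations:
  Iteration 1: ADD, CMP, MUL (3 ops)
  Iteration 2: ADD, CMP, MUL (3 ops)
  Iteration 3: ADD, CMP, MUL (3 ops)
  Iteration 4: ADD, CMP, MUL (3 ops)
Total: 4 iterations * 3 ops/iter = 12 operations

12
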